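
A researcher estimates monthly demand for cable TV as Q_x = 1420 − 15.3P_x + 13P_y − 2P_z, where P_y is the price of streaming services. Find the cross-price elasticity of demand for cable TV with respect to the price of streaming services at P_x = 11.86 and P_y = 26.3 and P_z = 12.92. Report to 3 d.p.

At P_x = 11.86 and P_y = 26.3 and P_z = 12.92: Q_x = 1554.602.
∂Q_x/∂P_y = 13.
ε = (∂Q_x/∂P_y)(P_y/Q_x) = 13 × (26.3/1554.602) ≈ 0.220.
Since ε > 0, cable TV and streaming services are substitutes.

0.220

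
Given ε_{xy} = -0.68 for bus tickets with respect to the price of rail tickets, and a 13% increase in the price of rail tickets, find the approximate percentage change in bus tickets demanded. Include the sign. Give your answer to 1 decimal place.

%ΔQ ≈ ε × %ΔP of rail tickets = -0.68 × (13%) = -8.8%.

-8.8%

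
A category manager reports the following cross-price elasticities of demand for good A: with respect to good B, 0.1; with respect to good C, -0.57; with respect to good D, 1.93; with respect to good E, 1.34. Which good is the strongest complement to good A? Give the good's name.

Complements have ε < 0. The most negative value is -0.57 (good C).

good C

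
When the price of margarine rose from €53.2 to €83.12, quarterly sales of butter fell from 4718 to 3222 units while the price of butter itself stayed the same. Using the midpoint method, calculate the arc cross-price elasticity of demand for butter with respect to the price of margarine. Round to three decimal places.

-0.858

ΔQ_A = 3222 − 4718 = -1496; ΔP_B = 83.12 − 53.2 = 29.92.
Midpoints: Q̄_A = 3970.0, P̄_B = 68.16.
ε = (ΔQ_A/Q̄_A)/(ΔP_B/P̄_B) = (-1496/3970.0)/(29.92/68.16) ≈ -0.858.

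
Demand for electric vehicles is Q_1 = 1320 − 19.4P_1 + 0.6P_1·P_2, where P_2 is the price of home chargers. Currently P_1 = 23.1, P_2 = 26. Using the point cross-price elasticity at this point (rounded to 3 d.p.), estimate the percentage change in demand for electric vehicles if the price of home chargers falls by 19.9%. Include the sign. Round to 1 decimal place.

-5.8%

At P_1 = 23.1, P_2 = 26: Q_1 = 1232.22.
∂Q_1/∂P_2 = 0.6P_1 = 13.8600.
ε = (∂Q_1/∂P_2)(P_2/Q_1) = 13.8600 × 26/1232.22 ≈ 0.292.
%ΔQ_1 ≈ ε × %ΔP_2 = 0.292 × (-19.9%) = -5.8%.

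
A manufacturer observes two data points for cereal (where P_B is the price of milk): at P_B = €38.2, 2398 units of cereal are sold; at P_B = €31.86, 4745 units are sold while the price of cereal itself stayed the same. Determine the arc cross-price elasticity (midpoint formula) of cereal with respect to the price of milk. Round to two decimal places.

-3.63

ΔQ_A = 4745 − 2398 = 2347; ΔP_B = 31.86 − 38.2 = -6.34.
Midpoints: Q̄_A = 3571.5, P̄_B = 35.03.
ε = (ΔQ_A/Q̄_A)/(ΔP_B/P̄_B) = (2347/3571.5)/(-6.34/35.03) ≈ -3.63.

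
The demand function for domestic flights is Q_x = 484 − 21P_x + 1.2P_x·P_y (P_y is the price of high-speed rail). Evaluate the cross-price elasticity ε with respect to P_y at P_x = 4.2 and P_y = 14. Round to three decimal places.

0.151

At P_x = 4.2 and P_y = 14: Q_x = 466.36.
∂Q_x/∂P_y = 1.2P_x = 1.2(4.2) = 5.0400.
ε = (∂Q_x/∂P_y)(P_y/Q_x) = 5.0400 × (14/466.36) ≈ 0.151.
ε > 0: substitutes.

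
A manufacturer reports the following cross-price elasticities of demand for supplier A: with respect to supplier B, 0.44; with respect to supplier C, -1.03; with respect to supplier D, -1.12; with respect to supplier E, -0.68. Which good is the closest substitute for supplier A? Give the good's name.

supplier B

Substitutes have ε > 0. Among the positive values, 0.44 (supplier B) is largest.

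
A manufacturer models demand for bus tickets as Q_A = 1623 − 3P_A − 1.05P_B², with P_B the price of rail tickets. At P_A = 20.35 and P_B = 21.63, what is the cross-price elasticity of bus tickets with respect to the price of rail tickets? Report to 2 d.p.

-0.92

At P_A = 20.35 and P_B = 21.63: Q_A = 1070.700.
∂Q_A/∂P_B = -2.1P_B = -2.1(21.63) = -45.4230.
ε = (∂Q_A/∂P_B)(P_B/Q_A) = -45.4230 × (21.63/1070.700) ≈ -0.92.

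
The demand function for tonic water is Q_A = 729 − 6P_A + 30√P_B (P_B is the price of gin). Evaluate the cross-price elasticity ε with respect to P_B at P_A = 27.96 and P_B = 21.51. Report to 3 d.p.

At P_A = 27.96 and P_B = 21.51: Q_A = 700.377.
∂Q_A/∂P_B = 30/(2√P_B) = 30/(2√21.51) = 3.2342.
ε = (∂Q_A/∂P_B)(P_B/Q_A) = 3.2342 × (21.51/700.377) ≈ 0.099.
ε > 0: substitutes.

0.099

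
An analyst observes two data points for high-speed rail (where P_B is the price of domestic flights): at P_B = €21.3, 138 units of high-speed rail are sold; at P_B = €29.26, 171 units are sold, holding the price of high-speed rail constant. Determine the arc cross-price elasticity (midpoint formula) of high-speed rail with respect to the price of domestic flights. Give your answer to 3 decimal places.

0.678

ΔQ_A = 171 − 138 = 33; ΔP_B = 29.26 − 21.3 = 7.96.
Midpoints: Q̄_A = 154.5, P̄_B = 25.28.
ε = (ΔQ_A/Q̄_A)/(ΔP_B/P̄_B) = (33/154.5)/(7.96/25.28) ≈ 0.678.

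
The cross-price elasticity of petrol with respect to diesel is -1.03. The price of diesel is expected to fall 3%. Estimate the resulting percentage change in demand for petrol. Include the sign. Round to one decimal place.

3.1%

%ΔQ ≈ ε × %ΔP of diesel = -1.03 × (-3%) = 3.1%.
Demand for petrol rises by about 3.1%.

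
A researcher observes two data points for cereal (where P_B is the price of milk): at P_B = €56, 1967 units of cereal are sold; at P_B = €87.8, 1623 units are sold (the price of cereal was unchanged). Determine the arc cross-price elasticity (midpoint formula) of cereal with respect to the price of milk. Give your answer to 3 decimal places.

-0.433

ΔQ_A = 1623 − 1967 = -344; ΔP_B = 87.8 − 56 = 31.8.
Midpoints: Q̄_A = 1795.0, P̄_B = 71.90.
ε = (ΔQ_A/Q̄_A)/(ΔP_B/P̄_B) = (-344/1795.0)/(31.8/71.90) ≈ -0.433.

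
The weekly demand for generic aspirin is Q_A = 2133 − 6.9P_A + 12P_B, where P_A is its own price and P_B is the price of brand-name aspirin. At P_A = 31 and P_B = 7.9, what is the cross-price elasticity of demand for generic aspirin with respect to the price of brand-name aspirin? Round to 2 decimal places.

At P_A = 31 and P_B = 7.9: Q_A = 2013.9.
∂Q_A/∂P_B = 12.
ε = (∂Q_A/∂P_B)(P_B/Q_A) = 12 × (7.9/2013.9) ≈ 0.05.

0.05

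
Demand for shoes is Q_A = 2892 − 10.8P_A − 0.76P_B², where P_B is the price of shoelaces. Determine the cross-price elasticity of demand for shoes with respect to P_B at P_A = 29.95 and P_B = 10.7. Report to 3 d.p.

-0.070

At P_A = 29.95 and P_B = 10.7: Q_A = 2481.528.
∂Q_A/∂P_B = -1.52P_B = -1.52(10.7) = -16.2640.
ε = (∂Q_A/∂P_B)(P_B/Q_A) = -16.2640 × (10.7/2481.528) ≈ -0.070.
ε < 0: complements.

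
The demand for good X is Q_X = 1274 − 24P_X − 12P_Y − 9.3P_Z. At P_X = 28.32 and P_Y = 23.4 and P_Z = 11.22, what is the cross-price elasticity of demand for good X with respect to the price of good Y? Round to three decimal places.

At P_X = 28.32 and P_Y = 23.4 and P_Z = 11.22: Q_X = 209.174.
∂Q_X/∂P_Y = -12.
ε = (∂Q_X/∂P_Y)(P_Y/Q_X) = -12 × (23.4/209.174) ≈ -1.342.
Since ε < 0, good X and good Y are complements.

-1.342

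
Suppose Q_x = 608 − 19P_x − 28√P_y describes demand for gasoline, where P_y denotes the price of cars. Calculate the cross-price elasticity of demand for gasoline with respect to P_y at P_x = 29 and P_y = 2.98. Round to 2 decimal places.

At P_x = 29 and P_y = 2.98: Q_x = 8.665.
∂Q_x/∂P_y = -28/(2√P_y) = -28/(2√2.98) = -8.1100.
ε = (∂Q_x/∂P_y)(P_y/Q_x) = -8.1100 × (2.98/8.665) ≈ -2.79.

-2.79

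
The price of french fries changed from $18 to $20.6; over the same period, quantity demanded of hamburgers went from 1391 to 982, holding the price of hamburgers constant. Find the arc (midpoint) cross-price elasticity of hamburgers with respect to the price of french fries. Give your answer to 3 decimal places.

-2.559

ΔQ_A = 982 − 1391 = -409; ΔP_B = 20.6 − 18 = 2.6.
Midpoints: Q̄_A = 1186.5, P̄_B = 19.30.
ε = (ΔQ_A/Q̄_A)/(ΔP_B/P̄_B) = (-409/1186.5)/(2.6/19.30) ≈ -2.559.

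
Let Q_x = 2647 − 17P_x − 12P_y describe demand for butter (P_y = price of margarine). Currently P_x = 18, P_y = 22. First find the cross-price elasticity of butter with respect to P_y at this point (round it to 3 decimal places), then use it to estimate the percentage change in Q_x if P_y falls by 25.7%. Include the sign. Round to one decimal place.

3.3%

At P_x = 18, P_y = 22: Q_x = 2077.
∂Q_x/∂P_y = -12.
ε = (∂Q_x/∂P_y)(P_y/Q_x) = -12.0000 × 22/2077 ≈ -0.127.
%ΔQ_x ≈ ε × %ΔP_y = -0.127 × (-25.7%) = 3.3%.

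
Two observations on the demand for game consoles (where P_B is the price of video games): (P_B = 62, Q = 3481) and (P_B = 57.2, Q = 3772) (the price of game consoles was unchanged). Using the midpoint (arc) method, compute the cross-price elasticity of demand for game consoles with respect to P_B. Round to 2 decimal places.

ΔQ_A = 3772 − 3481 = 291; ΔP_B = 57.2 − 62 = -4.8.
Midpoints: Q̄_A = 3626.5, P̄_B = 59.60.
ε = (ΔQ_A/Q̄_A)/(ΔP_B/P̄_B) = (291/3626.5)/(-4.8/59.60) ≈ -1.00.

-1.00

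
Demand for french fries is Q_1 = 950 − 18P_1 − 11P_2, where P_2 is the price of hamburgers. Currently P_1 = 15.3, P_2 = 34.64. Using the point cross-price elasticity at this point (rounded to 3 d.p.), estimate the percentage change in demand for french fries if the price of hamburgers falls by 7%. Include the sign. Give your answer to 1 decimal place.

9.1%

At P_1 = 15.3, P_2 = 34.64: Q_1 = 293.56.
∂Q_1/∂P_2 = -11.
ε = (∂Q_1/∂P_2)(P_2/Q_1) = -11.0000 × 34.64/293.56 ≈ -1.298.
%ΔQ_1 ≈ ε × %ΔP_2 = -1.298 × (-7%) = 9.1%.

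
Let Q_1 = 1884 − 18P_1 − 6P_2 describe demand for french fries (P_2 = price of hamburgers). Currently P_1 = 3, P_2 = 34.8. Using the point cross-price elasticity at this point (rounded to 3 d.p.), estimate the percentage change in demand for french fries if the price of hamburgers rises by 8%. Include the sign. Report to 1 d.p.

-1.0%

At P_1 = 3, P_2 = 34.8: Q_1 = 1621.2.
∂Q_1/∂P_2 = -6.
ε = (∂Q_1/∂P_2)(P_2/Q_1) = -6.0000 × 34.8/1621.2 ≈ -0.129.
%ΔQ_1 ≈ ε × %ΔP_2 = -0.129 × (8%) = -1.0%.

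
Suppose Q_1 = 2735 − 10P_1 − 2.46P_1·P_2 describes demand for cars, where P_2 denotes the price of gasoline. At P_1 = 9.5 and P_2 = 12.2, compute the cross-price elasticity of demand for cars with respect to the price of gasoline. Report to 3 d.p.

-0.121

At P_1 = 9.5 and P_2 = 12.2: Q_1 = 2354.886.
∂Q_1/∂P_2 = -2.46P_1 = -2.46(9.5) = -23.3700.
ε = (∂Q_1/∂P_2)(P_2/Q_1) = -23.3700 × (12.2/2354.886) ≈ -0.121.
ε < 0: complements.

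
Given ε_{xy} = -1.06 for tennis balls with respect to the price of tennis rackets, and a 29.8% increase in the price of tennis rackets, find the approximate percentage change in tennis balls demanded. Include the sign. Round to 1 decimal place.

-31.6%

%ΔQ ≈ ε × %ΔP of tennis rackets = -1.06 × (29.8%) = -31.6%.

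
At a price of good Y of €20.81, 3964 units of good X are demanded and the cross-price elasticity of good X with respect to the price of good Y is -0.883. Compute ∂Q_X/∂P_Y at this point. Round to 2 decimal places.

-168.20

ε = (∂Q_X/∂P_Y)·(P_Y/Q_X) ⇒ ∂Q_X/∂P_Y = ε·Q_X/P_Y = -0.883 × 3964/20.81 ≈ -168.20.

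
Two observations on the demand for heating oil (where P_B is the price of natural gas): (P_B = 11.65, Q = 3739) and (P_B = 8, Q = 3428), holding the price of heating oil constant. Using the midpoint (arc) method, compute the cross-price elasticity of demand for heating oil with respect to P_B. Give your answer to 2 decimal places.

0.23

ΔQ_A = 3428 − 3739 = -311; ΔP_B = 8 − 11.65 = -3.65.
Midpoints: Q̄_A = 3583.5, P̄_B = 9.82.
ε = (ΔQ_A/Q̄_A)/(ΔP_B/P̄_B) = (-311/3583.5)/(-3.65/9.82) ≈ 0.23.
ε > 0: heating oil and natural gas are substitutes.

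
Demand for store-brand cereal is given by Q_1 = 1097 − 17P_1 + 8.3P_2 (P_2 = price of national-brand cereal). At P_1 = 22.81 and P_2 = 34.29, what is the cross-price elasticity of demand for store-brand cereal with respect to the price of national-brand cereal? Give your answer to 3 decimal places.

At P_1 = 22.81 and P_2 = 34.29: Q_1 = 993.837.
∂Q_1/∂P_2 = 8.3.
ε = (∂Q_1/∂P_2)(P_2/Q_1) = 8.3 × (34.29/993.837) ≈ 0.286.

0.286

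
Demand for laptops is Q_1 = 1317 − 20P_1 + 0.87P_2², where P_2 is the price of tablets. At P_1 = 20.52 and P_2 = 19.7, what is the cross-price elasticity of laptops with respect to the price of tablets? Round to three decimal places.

At P_1 = 20.52 and P_2 = 19.7: Q_1 = 1244.238.
∂Q_1/∂P_2 = 1.74P_2 = 1.74(19.7) = 34.2780.
ε = (∂Q_1/∂P_2)(P_2/Q_1) = 34.2780 × (19.7/1244.238) ≈ 0.543.

0.543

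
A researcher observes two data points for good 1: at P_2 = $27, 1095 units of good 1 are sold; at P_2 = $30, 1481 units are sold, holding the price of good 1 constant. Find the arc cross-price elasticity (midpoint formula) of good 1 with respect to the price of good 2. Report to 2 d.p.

2.85

ΔQ_1 = 1481 − 1095 = 386; ΔP_2 = 30 − 27 = 3.
Midpoints: Q̄_1 = 1288.0, P̄_2 = 28.50.
ε = (ΔQ_1/Q̄_1)/(ΔP_2/P̄_2) = (386/1288.0)/(3/28.50) ≈ 2.85.
ε > 0: good 1 and good 2 are substitutes.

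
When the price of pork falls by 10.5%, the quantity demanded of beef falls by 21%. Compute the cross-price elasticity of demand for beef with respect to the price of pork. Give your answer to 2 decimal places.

2.00

ε = (%ΔQ of beef) / (%ΔP of pork) = (-21%) / (-10.5%) ≈ 2.00.
Positive cross-price elasticity: substitutes.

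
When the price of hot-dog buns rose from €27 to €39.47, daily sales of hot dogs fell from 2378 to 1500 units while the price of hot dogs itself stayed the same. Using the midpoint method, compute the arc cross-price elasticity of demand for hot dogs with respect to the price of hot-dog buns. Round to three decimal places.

ΔQ_A = 1500 − 2378 = -878; ΔP_B = 39.47 − 27 = 12.47.
Midpoints: Q̄_A = 1939.0, P̄_B = 33.23.
ε = (ΔQ_A/Q̄_A)/(ΔP_B/P̄_B) = (-878/1939.0)/(12.47/33.23) ≈ -1.207.
ε < 0: hot dogs and hot-dog buns are complements.

-1.207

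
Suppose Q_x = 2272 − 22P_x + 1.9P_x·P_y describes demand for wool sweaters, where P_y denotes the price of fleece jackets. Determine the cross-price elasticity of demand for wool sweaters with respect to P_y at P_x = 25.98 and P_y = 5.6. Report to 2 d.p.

0.14

At P_x = 25.98 and P_y = 5.6: Q_x = 1976.867.
∂Q_x/∂P_y = 1.9P_x = 1.9(25.98) = 49.3620.
ε = (∂Q_x/∂P_y)(P_y/Q_x) = 49.3620 × (5.6/1976.867) ≈ 0.14.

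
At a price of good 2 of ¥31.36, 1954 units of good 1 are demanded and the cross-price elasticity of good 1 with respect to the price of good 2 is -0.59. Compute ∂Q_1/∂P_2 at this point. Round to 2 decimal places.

ε = (∂Q_1/∂P_2)·(P_2/Q_1) ⇒ ∂Q_1/∂P_2 = ε·Q_1/P_2 = -0.59 × 1954/31.36 ≈ -36.76.

-36.76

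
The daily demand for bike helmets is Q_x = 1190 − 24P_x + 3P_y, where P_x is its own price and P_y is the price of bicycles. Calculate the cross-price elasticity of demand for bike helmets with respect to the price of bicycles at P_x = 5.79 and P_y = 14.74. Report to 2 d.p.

At P_x = 5.79 and P_y = 14.74: Q_x = 1095.26.
∂Q_x/∂P_y = 3.
ε = (∂Q_x/∂P_y)(P_y/Q_x) = 3 × (14.74/1095.26) ≈ 0.04.
Since ε > 0, bike helmets and bicycles are substitutes.

0.04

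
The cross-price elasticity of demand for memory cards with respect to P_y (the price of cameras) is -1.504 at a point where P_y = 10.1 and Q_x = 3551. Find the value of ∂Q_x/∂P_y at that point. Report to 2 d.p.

ε = (∂Q_x/∂P_y)·(P_y/Q_x) ⇒ ∂Q_x/∂P_y = ε·Q_x/P_y = -1.504 × 3551/10.1 ≈ -528.78.

-528.78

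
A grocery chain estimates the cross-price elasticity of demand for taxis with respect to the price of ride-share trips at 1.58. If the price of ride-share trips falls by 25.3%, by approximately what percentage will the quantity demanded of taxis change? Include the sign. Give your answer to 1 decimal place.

%ΔQ ≈ ε × %ΔP of ride-share trips = 1.58 × (-25.3%) = -40.0%.

-40.0%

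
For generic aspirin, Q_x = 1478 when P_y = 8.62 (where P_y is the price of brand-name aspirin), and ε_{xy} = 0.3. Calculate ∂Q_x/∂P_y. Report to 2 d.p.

ε = (∂Q_x/∂P_y)·(P_y/Q_x) ⇒ ∂Q_x/∂P_y = ε·Q_x/P_y = 0.3 × 1478/8.62 ≈ 51.44.

51.44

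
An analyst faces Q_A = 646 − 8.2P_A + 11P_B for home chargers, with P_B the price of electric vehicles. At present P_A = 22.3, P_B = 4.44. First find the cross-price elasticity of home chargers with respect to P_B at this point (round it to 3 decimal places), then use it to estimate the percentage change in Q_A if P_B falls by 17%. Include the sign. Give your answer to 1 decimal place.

-1.6%

At P_A = 22.3, P_B = 4.44: Q_A = 511.98.
∂Q_A/∂P_B = 11.
ε = (∂Q_A/∂P_B)(P_B/Q_A) = 11.0000 × 4.44/511.98 ≈ 0.095.
%ΔQ_A ≈ ε × %ΔP_B = 0.095 × (-17%) = -1.6%.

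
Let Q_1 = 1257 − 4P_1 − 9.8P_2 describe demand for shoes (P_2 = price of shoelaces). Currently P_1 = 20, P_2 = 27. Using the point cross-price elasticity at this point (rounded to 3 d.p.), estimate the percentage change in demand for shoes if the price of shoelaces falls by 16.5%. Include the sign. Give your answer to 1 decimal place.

4.8%

At P_1 = 20, P_2 = 27: Q_1 = 912.4.
∂Q_1/∂P_2 = -9.8.
ε = (∂Q_1/∂P_2)(P_2/Q_1) = -9.8000 × 27/912.4 ≈ -0.290.
%ΔQ_1 ≈ ε × %ΔP_2 = -0.290 × (-16.5%) = 4.8%.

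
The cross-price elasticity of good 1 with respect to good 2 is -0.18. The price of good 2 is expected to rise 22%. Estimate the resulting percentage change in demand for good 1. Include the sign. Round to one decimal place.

%ΔQ ≈ ε × %ΔP of good 2 = -0.18 × (22%) = -4.0%.
Demand for good 1 falls by about 4.0%.

-4.0%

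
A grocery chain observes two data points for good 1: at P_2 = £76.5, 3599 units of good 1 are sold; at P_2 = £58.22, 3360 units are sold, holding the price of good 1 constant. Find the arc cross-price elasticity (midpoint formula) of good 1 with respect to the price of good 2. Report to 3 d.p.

0.253

ΔQ_1 = 3360 − 3599 = -239; ΔP_2 = 58.22 − 76.5 = -18.28.
Midpoints: Q̄_1 = 3479.5, P̄_2 = 67.36.
ε = (ΔQ_1/Q̄_1)/(ΔP_2/P̄_2) = (-239/3479.5)/(-18.28/67.36) ≈ 0.253.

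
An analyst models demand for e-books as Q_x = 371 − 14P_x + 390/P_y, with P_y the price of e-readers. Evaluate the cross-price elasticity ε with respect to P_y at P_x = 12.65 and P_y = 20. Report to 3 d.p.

At P_x = 12.65 and P_y = 20: Q_x = 213.4.
∂Q_x/∂P_y = −390/P_y² = -0.9750.
ε = (∂Q_x/∂P_y)(P_y/Q_x) = -0.9750 × (20/213.4) ≈ -0.091.

-0.091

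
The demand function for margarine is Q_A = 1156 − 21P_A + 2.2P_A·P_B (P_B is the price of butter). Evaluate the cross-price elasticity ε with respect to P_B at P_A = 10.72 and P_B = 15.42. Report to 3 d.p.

At P_A = 10.72 and P_B = 15.42: Q_A = 1294.545.
∂Q_A/∂P_B = 2.2P_A = 2.2(10.72) = 23.5840.
ε = (∂Q_A/∂P_B)(P_B/Q_A) = 23.5840 × (15.42/1294.545) ≈ 0.281.
ε > 0: substitutes.

0.281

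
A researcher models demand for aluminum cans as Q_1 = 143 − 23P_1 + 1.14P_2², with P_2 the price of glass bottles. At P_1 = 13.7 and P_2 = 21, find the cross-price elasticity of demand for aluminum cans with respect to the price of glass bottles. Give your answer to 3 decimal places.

3.041

At P_1 = 13.7 and P_2 = 21: Q_1 = 330.64.
∂Q_1/∂P_2 = 2.28P_2 = 2.28(21) = 47.8800.
ε = (∂Q_1/∂P_2)(P_2/Q_1) = 47.8800 × (21/330.64) ≈ 3.041.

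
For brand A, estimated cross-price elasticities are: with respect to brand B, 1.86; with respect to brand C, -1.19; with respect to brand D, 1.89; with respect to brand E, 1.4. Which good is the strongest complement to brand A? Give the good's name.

brand C

Complements have ε < 0. The most negative value is -1.19 (brand C).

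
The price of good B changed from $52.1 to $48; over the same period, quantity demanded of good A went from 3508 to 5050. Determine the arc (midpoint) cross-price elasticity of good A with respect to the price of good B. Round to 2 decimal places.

-4.40

ΔQ_A = 5050 − 3508 = 1542; ΔP_B = 48 − 52.1 = -4.1.
Midpoints: Q̄_A = 4279.0, P̄_B = 50.05.
ε = (ΔQ_A/Q̄_A)/(ΔP_B/P̄_B) = (1542/4279.0)/(-4.1/50.05) ≈ -4.40.
ε < 0: good A and good B are complements.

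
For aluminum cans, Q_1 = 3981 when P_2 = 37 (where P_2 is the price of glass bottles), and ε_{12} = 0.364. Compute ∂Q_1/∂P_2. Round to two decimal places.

ε = (∂Q_1/∂P_2)·(P_2/Q_1) ⇒ ∂Q_1/∂P_2 = ε·Q_1/P_2 = 0.364 × 3981/37 ≈ 39.16.

39.16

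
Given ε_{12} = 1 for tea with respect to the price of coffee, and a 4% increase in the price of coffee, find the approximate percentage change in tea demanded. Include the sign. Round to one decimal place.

4.0%

%ΔQ ≈ ε × %ΔP of coffee = 1 × (4%) = 4.0%.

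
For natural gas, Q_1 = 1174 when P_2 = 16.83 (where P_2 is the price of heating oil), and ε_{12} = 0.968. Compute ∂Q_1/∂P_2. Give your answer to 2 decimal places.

67.52

ε = (∂Q_1/∂P_2)·(P_2/Q_1) ⇒ ∂Q_1/∂P_2 = ε·Q_1/P_2 = 0.968 × 1174/16.83 ≈ 67.52.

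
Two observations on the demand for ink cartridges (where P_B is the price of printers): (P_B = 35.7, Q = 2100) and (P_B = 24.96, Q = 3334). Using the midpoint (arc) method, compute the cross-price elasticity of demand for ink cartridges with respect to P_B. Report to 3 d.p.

-1.283

ΔQ_A = 3334 − 2100 = 1234; ΔP_B = 24.96 − 35.7 = -10.74.
Midpoints: Q̄_A = 2717.0, P̄_B = 30.33.
ε = (ΔQ_A/Q̄_A)/(ΔP_B/P̄_B) = (1234/2717.0)/(-10.74/30.33) ≈ -1.283.
ε < 0: ink cartridges and printers are complements.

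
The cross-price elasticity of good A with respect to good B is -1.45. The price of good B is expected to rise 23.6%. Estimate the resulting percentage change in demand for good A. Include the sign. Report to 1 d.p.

%ΔQ ≈ ε × %ΔP of good B = -1.45 × (23.6%) = -34.2%.
Demand for good A falls by about 34.2%.

-34.2%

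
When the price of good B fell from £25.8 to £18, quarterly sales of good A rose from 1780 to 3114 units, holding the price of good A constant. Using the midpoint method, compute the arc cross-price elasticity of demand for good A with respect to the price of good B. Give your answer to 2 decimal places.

ΔQ_A = 3114 − 1780 = 1334; ΔP_B = 18 − 25.8 = -7.8.
Midpoints: Q̄_A = 2447.0, P̄_B = 21.90.
ε = (ΔQ_A/Q̄_A)/(ΔP_B/P̄_B) = (1334/2447.0)/(-7.8/21.90) ≈ -1.53.
ε < 0: good A and good B are complements.

-1.53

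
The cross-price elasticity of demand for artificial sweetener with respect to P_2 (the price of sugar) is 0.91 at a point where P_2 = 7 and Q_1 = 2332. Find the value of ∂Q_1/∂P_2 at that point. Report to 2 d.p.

ε = (∂Q_1/∂P_2)·(P_2/Q_1) ⇒ ∂Q_1/∂P_2 = ε·Q_1/P_2 = 0.91 × 2332/7 ≈ 303.16.

303.16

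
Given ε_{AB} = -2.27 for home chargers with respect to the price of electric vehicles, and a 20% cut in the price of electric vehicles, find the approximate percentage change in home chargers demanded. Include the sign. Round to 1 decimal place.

%ΔQ ≈ ε × %ΔP of electric vehicles = -2.27 × (-20%) = 45.4%.

45.4%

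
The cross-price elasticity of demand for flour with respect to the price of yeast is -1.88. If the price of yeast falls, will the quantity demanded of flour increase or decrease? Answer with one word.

increase

ε < 0 and the price of yeast falls, so the quantity of flour moves in the opposite direction: it increases.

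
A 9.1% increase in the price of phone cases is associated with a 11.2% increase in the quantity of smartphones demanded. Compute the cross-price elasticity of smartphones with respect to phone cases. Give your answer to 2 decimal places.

1.23

ε = (%ΔQ of smartphones) / (%ΔP of phone cases) = (11.2%) / (9.1%) ≈ 1.23.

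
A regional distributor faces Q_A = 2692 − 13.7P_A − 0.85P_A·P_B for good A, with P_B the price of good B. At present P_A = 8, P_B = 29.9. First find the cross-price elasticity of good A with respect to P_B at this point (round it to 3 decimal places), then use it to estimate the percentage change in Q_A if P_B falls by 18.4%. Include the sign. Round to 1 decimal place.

At P_A = 8, P_B = 29.9: Q_A = 2379.08.
∂Q_A/∂P_B = -0.85P_A = -6.8000.
ε = (∂Q_A/∂P_B)(P_B/Q_A) = -6.8000 × 29.9/2379.08 ≈ -0.085.
%ΔQ_A ≈ ε × %ΔP_B = -0.085 × (-18.4%) = 1.6%.

1.6%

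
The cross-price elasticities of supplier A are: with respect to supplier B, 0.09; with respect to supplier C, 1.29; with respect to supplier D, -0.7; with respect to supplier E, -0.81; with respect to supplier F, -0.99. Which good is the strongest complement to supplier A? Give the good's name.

Complements have ε < 0. The most negative value is -0.99 (supplier F).

supplier F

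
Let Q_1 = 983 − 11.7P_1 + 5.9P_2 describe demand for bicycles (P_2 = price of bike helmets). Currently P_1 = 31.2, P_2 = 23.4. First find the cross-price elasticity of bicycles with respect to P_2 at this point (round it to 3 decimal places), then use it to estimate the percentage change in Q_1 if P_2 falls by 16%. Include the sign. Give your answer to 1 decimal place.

At P_1 = 31.2, P_2 = 23.4: Q_1 = 756.02.
∂Q_1/∂P_2 = 5.9.
ε = (∂Q_1/∂P_2)(P_2/Q_1) = 5.9000 × 23.4/756.02 ≈ 0.183.
%ΔQ_1 ≈ ε × %ΔP_2 = 0.183 × (-16%) = -2.9%.

-2.9%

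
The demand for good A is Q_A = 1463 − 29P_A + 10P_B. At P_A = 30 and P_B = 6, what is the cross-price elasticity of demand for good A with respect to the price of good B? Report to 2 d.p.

0.09

At P_A = 30 and P_B = 6: Q_A = 653.
∂Q_A/∂P_B = 10.
ε = (∂Q_A/∂P_B)(P_B/Q_A) = 10 × (6/653) ≈ 0.09.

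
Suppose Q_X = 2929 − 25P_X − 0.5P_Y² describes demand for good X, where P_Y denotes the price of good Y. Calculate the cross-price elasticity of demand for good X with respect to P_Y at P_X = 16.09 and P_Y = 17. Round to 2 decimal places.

-0.12

At P_X = 16.09 and P_Y = 17: Q_X = 2382.25.
∂Q_X/∂P_Y = -1P_Y = -1(17) = -17.0000.
ε = (∂Q_X/∂P_Y)(P_Y/Q_X) = -17.0000 × (17/2382.25) ≈ -0.12.
ε < 0: complements.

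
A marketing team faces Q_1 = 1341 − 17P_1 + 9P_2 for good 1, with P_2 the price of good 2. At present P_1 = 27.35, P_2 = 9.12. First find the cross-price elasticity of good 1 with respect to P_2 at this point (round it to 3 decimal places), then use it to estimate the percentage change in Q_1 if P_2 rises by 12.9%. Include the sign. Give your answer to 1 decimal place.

At P_1 = 27.35, P_2 = 9.12: Q_1 = 958.13.
∂Q_1/∂P_2 = 9.
ε = (∂Q_1/∂P_2)(P_2/Q_1) = 9.0000 × 9.12/958.13 ≈ 0.086.
%ΔQ_1 ≈ ε × %ΔP_2 = 0.086 × (12.9%) = 1.1%.

1.1%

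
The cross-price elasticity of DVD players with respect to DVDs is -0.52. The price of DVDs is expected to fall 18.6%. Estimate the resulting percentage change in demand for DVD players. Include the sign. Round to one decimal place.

9.7%

%ΔQ ≈ ε × %ΔP of DVDs = -0.52 × (-18.6%) = 9.7%.
Demand for DVD players rises by about 9.7%.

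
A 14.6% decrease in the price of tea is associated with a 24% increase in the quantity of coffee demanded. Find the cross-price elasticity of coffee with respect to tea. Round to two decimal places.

-1.64

ε = (%ΔQ of coffee) / (%ΔP of tea) = (24%) / (-14.6%) ≈ -1.64.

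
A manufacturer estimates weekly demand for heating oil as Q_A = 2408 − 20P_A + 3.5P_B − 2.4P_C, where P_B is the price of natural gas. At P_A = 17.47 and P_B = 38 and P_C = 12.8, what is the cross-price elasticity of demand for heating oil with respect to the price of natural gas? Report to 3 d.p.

At P_A = 17.47 and P_B = 38 and P_C = 12.8: Q_A = 2160.88.
∂Q_A/∂P_B = 3.5.
ε = (∂Q_A/∂P_B)(P_B/Q_A) = 3.5 × (38/2160.88) ≈ 0.062.
Since ε > 0, heating oil and natural gas are substitutes.

0.062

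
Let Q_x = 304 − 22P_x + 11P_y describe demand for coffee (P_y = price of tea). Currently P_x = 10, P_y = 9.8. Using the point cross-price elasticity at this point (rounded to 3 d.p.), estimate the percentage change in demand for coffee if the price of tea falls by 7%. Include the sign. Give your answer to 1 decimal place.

-3.9%

At P_x = 10, P_y = 9.8: Q_x = 191.8.
∂Q_x/∂P_y = 11.
ε = (∂Q_x/∂P_y)(P_y/Q_x) = 11.0000 × 9.8/191.8 ≈ 0.562.
%ΔQ_x ≈ ε × %ΔP_y = 0.562 × (-7%) = -3.9%.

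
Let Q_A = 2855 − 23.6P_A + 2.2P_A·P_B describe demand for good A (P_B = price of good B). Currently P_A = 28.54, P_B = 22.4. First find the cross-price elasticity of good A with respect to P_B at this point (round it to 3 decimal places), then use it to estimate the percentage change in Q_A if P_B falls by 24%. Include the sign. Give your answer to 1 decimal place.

-9.4%

At P_A = 28.54, P_B = 22.4: Q_A = 3587.907.
∂Q_A/∂P_B = 2.2P_A = 62.7880.
ε = (∂Q_A/∂P_B)(P_B/Q_A) = 62.7880 × 22.4/3587.907 ≈ 0.392.
%ΔQ_A ≈ ε × %ΔP_B = 0.392 × (-24%) = -9.4%.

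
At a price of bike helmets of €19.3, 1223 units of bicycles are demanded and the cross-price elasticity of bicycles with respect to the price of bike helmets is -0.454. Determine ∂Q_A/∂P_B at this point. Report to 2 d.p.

-28.77

ε = (∂Q_A/∂P_B)·(P_B/Q_A) ⇒ ∂Q_A/∂P_B = ε·Q_A/P_B = -0.454 × 1223/19.3 ≈ -28.77.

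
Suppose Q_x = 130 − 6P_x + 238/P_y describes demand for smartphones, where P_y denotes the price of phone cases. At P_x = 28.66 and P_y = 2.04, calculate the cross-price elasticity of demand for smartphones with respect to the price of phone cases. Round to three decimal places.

-1.562

At P_x = 28.66 and P_y = 2.04: Q_x = 74.707.
∂Q_x/∂P_y = −238/P_y² = -57.1895.
ε = (∂Q_x/∂P_y)(P_y/Q_x) = -57.1895 × (2.04/74.707) ≈ -1.562.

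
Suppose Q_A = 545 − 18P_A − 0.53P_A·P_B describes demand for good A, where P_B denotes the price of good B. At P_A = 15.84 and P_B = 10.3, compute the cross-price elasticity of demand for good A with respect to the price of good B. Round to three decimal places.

-0.499

At P_A = 15.84 and P_B = 10.3: Q_A = 173.409.
∂Q_A/∂P_B = -0.53P_A = -0.53(15.84) = -8.3952.
ε = (∂Q_A/∂P_B)(P_B/Q_A) = -8.3952 × (10.3/173.409) ≈ -0.499.
ε < 0: complements.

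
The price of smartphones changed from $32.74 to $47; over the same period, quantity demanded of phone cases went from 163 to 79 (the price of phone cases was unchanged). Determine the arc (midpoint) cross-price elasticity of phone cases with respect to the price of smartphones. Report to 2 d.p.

-1.94

ΔQ_A = 79 − 163 = -84; ΔP_B = 47 − 32.74 = 14.26.
Midpoints: Q̄_A = 121.0, P̄_B = 39.87.
ε = (ΔQ_A/Q̄_A)/(ΔP_B/P̄_B) = (-84/121.0)/(14.26/39.87) ≈ -1.94.
ε < 0: phone cases and smartphones are complements.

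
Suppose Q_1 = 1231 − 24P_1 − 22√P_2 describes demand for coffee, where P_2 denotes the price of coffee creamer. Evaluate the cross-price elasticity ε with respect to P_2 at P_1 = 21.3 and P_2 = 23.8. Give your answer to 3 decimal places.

-0.088

At P_1 = 21.3 and P_2 = 23.8: Q_1 = 612.472.
∂Q_1/∂P_2 = -22/(2√P_2) = -22/(2√23.8) = -2.2548.
ε = (∂Q_1/∂P_2)(P_2/Q_1) = -2.2548 × (23.8/612.472) ≈ -0.088.
ε < 0: complements.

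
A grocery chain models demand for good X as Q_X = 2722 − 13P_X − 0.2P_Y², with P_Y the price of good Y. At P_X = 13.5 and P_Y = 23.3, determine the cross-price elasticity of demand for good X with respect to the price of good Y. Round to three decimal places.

-0.089

At P_X = 13.5 and P_Y = 23.3: Q_X = 2437.922.
∂Q_X/∂P_Y = -0.4P_Y = -0.4(23.3) = -9.3200.
ε = (∂Q_X/∂P_Y)(P_Y/Q_X) = -9.3200 × (23.3/2437.922) ≈ -0.089.
ε < 0: complements.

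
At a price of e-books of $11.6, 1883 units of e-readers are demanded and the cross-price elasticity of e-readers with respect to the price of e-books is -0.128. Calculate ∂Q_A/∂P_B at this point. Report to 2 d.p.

-20.78

ε = (∂Q_A/∂P_B)·(P_B/Q_A) ⇒ ∂Q_A/∂P_B = ε·Q_A/P_B = -0.128 × 1883/11.6 ≈ -20.78.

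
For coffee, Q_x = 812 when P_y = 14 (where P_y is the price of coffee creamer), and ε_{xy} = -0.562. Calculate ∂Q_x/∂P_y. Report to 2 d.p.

-32.60

ε = (∂Q_x/∂P_y)·(P_y/Q_x) ⇒ ∂Q_x/∂P_y = ε·Q_x/P_y = -0.562 × 812/14 ≈ -32.60.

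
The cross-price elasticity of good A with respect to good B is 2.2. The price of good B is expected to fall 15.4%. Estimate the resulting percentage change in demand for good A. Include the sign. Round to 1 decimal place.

%ΔQ ≈ ε × %ΔP of good B = 2.2 × (-15.4%) = -33.9%.
Demand for good A falls by about 33.9%.

-33.9%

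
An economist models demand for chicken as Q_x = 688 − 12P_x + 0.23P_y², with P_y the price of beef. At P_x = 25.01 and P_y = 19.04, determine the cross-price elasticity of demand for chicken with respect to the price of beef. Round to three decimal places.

At P_x = 25.01 and P_y = 19.04: Q_x = 471.260.
∂Q_x/∂P_y = 0.46P_y = 0.46(19.04) = 8.7584.
ε = (∂Q_x/∂P_y)(P_y/Q_x) = 8.7584 × (19.04/471.260) ≈ 0.354.
ε > 0: substitutes.

0.354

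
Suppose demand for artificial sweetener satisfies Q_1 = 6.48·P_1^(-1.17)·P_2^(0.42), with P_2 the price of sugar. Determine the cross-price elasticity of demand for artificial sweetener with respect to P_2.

In a log-linear (constant-elasticity) demand function, the coefficient on the exponent of P_2 is the cross-price elasticity.
ε = 0.42. Positive, so artificial sweetener and sugar are substitutes.

0.42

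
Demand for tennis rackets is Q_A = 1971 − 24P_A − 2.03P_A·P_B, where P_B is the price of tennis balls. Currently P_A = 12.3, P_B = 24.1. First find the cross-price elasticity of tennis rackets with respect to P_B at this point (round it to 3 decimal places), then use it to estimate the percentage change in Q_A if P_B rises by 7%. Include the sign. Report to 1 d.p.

-3.9%

At P_A = 12.3, P_B = 24.1: Q_A = 1074.047.
∂Q_A/∂P_B = -2.03P_A = -24.9690.
ε = (∂Q_A/∂P_B)(P_B/Q_A) = -24.9690 × 24.1/1074.047 ≈ -0.560.
%ΔQ_A ≈ ε × %ΔP_B = -0.560 × (7%) = -3.9%.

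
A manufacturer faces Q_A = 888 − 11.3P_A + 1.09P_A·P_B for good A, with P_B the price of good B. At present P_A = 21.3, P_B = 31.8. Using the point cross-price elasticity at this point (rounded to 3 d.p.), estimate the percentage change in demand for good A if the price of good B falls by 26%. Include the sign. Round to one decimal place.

At P_A = 21.3, P_B = 31.8: Q_A = 1385.611.
∂Q_A/∂P_B = 1.09P_A = 23.2170.
ε = (∂Q_A/∂P_B)(P_B/Q_A) = 23.2170 × 31.8/1385.611 ≈ 0.533.
%ΔQ_A ≈ ε × %ΔP_B = 0.533 × (-26%) = -13.9%.

-13.9%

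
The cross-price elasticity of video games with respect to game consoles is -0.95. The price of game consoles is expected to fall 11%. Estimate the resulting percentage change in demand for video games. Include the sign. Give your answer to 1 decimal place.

%ΔQ ≈ ε × %ΔP of game consoles = -0.95 × (-11%) = 10.5%.

10.5%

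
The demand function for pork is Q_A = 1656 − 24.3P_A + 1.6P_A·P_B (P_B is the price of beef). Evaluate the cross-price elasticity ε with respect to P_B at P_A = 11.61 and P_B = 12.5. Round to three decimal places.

At P_A = 11.61 and P_B = 12.5: Q_A = 1606.077.
∂Q_A/∂P_B = 1.6P_A = 1.6(11.61) = 18.5760.
ε = (∂Q_A/∂P_B)(P_B/Q_A) = 18.5760 × (12.5/1606.077) ≈ 0.145.
ε > 0: substitutes.

0.145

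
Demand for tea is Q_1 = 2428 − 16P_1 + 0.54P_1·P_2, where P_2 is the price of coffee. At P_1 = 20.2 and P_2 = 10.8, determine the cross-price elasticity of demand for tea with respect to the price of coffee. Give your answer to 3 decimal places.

At P_1 = 20.2 and P_2 = 10.8: Q_1 = 2222.606.
∂Q_1/∂P_2 = 0.54P_1 = 0.54(20.2) = 10.9080.
ε = (∂Q_1/∂P_2)(P_2/Q_1) = 10.9080 × (10.8/2222.606) ≈ 0.053.
ε > 0: substitutes.

0.053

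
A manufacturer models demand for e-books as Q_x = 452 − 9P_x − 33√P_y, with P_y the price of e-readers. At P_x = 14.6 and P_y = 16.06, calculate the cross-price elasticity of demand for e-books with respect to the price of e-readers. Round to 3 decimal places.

-0.351

At P_x = 14.6 and P_y = 16.06: Q_x = 188.353.
∂Q_x/∂P_y = -33/(2√P_y) = -33/(2√16.06) = -4.1173.
ε = (∂Q_x/∂P_y)(P_y/Q_x) = -4.1173 × (16.06/188.353) ≈ -0.351.
ε < 0: complements.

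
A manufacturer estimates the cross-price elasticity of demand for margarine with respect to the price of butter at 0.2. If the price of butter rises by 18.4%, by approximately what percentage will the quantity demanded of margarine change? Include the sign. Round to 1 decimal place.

%ΔQ ≈ ε × %ΔP of butter = 0.2 × (18.4%) = 3.7%.

3.7%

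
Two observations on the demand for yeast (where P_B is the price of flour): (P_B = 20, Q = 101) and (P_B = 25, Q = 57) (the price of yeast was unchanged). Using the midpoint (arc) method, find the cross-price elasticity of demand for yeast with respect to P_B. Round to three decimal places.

-2.506

ΔQ_A = 57 − 101 = -44; ΔP_B = 25 − 20 = 5.
Midpoints: Q̄_A = 79.0, P̄_B = 22.50.
ε = (ΔQ_A/Q̄_A)/(ΔP_B/P̄_B) = (-44/79.0)/(5/22.50) ≈ -2.506.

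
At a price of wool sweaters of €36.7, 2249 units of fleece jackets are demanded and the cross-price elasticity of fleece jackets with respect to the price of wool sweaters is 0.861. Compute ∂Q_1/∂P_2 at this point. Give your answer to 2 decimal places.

52.76

ε = (∂Q_1/∂P_2)·(P_2/Q_1) ⇒ ∂Q_1/∂P_2 = ε·Q_1/P_2 = 0.861 × 2249/36.7 ≈ 52.76.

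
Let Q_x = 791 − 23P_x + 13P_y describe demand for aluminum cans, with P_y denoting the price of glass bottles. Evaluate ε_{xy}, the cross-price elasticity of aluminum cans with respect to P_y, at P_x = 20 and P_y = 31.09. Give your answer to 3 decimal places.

At P_x = 20 and P_y = 31.09: Q_x = 735.17.
∂Q_x/∂P_y = 13.
ε = (∂Q_x/∂P_y)(P_y/Q_x) = 13 × (31.09/735.17) ≈ 0.550.
Since ε > 0, aluminum cans and glass bottles are substitutes.

0.550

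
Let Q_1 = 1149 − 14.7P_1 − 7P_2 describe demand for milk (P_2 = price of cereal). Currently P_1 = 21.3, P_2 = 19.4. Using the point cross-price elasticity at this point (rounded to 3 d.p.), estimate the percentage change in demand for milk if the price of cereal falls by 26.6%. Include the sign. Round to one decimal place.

5.2%

At P_1 = 21.3, P_2 = 19.4: Q_1 = 700.09.
∂Q_1/∂P_2 = -7.
ε = (∂Q_1/∂P_2)(P_2/Q_1) = -7.0000 × 19.4/700.09 ≈ -0.194.
%ΔQ_1 ≈ ε × %ΔP_2 = -0.194 × (-26.6%) = 5.2%.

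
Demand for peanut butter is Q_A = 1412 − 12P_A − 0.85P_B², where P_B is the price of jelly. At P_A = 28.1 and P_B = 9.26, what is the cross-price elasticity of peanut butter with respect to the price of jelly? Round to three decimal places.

At P_A = 28.1 and P_B = 9.26: Q_A = 1001.915.
∂Q_A/∂P_B = -1.7P_B = -1.7(9.26) = -15.7420.
ε = (∂Q_A/∂P_B)(P_B/Q_A) = -15.7420 × (9.26/1001.915) ≈ -0.145.
ε < 0: complements.

-0.145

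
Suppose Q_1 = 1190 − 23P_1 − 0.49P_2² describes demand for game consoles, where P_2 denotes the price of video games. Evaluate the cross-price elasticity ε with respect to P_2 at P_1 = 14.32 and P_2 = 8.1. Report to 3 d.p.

At P_1 = 14.32 and P_2 = 8.1: Q_1 = 828.491.
∂Q_1/∂P_2 = -0.98P_2 = -0.98(8.1) = -7.9380.
ε = (∂Q_1/∂P_2)(P_2/Q_1) = -7.9380 × (8.1/828.491) ≈ -0.078.

-0.078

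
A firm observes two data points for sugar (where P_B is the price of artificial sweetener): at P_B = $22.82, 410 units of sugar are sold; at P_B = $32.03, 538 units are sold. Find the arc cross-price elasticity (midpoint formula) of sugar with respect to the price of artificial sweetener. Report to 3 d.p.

0.804

ΔQ_A = 538 − 410 = 128; ΔP_B = 32.03 − 22.82 = 9.21.
Midpoints: Q̄_A = 474.0, P̄_B = 27.43.
ε = (ΔQ_A/Q̄_A)/(ΔP_B/P̄_B) = (128/474.0)/(9.21/27.43) ≈ 0.804.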